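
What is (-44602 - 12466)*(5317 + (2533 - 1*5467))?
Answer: -135993044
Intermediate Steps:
(-44602 - 12466)*(5317 + (2533 - 1*5467)) = -57068*(5317 + (2533 - 5467)) = -57068*(5317 - 2934) = -57068*2383 = -135993044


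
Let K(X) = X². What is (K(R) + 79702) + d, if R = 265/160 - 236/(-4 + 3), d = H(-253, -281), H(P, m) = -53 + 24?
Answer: 139421177/1024 ≈ 1.3615e+5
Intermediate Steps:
H(P, m) = -29
d = -29
R = 7605/32 (R = 265*(1/160) - 236/(-1) = 53/32 - 236*(-1) = 53/32 + 236 = 7605/32 ≈ 237.66)
(K(R) + 79702) + d = ((7605/32)² + 79702) - 29 = (57836025/1024 + 79702) - 29 = 139450873/1024 - 29 = 139421177/1024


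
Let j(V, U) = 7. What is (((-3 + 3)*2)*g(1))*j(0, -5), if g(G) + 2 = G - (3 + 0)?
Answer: 0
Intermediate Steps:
g(G) = -5 + G (g(G) = -2 + (G - (3 + 0)) = -2 + (G - 1*3) = -2 + (G - 3) = -2 + (-3 + G) = -5 + G)
(((-3 + 3)*2)*g(1))*j(0, -5) = (((-3 + 3)*2)*(-5 + 1))*7 = ((0*2)*(-4))*7 = (0*(-4))*7 = 0*7 = 0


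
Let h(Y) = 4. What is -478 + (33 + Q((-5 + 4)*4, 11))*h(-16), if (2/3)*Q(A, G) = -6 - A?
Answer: -358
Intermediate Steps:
Q(A, G) = -9 - 3*A/2 (Q(A, G) = 3*(-6 - A)/2 = -9 - 3*A/2)
-478 + (33 + Q((-5 + 4)*4, 11))*h(-16) = -478 + (33 + (-9 - 3*(-5 + 4)*4/2))*4 = -478 + (33 + (-9 - (-3)*4/2))*4 = -478 + (33 + (-9 - 3/2*(-4)))*4 = -478 + (33 + (-9 + 6))*4 = -478 + (33 - 3)*4 = -478 + 30*4 = -478 + 120 = -358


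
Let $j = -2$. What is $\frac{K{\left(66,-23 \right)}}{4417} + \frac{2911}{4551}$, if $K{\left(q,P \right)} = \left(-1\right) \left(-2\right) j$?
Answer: $\frac{313163}{490287} \approx 0.63873$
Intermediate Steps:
$K{\left(q,P \right)} = -4$ ($K{\left(q,P \right)} = \left(-1\right) \left(-2\right) \left(-2\right) = 2 \left(-2\right) = -4$)
$\frac{K{\left(66,-23 \right)}}{4417} + \frac{2911}{4551} = - \frac{4}{4417} + \frac{2911}{4551} = \left(-4\right) \frac{1}{4417} + 2911 \cdot \frac{1}{4551} = - \frac{4}{4417} + \frac{71}{111} = \frac{313163}{490287}$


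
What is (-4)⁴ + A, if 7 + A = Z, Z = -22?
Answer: 227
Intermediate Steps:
A = -29 (A = -7 - 22 = -29)
(-4)⁴ + A = (-4)⁴ - 29 = 256 - 29 = 227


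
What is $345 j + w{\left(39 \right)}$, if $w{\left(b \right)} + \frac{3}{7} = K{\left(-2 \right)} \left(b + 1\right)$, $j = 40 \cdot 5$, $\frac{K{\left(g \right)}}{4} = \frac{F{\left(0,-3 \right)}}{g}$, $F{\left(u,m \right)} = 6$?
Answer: $\frac{479637}{7} \approx 68520.0$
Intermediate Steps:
$K{\left(g \right)} = \frac{24}{g}$ ($K{\left(g \right)} = 4 \frac{6}{g} = \frac{24}{g}$)
$j = 200$
$w{\left(b \right)} = - \frac{87}{7} - 12 b$ ($w{\left(b \right)} = - \frac{3}{7} + \frac{24}{-2} \left(b + 1\right) = - \frac{3}{7} + 24 \left(- \frac{1}{2}\right) \left(1 + b\right) = - \frac{3}{7} - 12 \left(1 + b\right) = - \frac{3}{7} - \left(12 + 12 b\right) = - \frac{87}{7} - 12 b$)
$345 j + w{\left(39 \right)} = 345 \cdot 200 - \frac{3363}{7} = 69000 - \frac{3363}{7} = \frac{479637}{7}$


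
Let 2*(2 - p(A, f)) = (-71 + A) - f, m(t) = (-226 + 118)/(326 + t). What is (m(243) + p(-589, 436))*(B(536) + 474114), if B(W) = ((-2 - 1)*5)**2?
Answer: 148393161438/569 ≈ 2.6080e+8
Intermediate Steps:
m(t) = -108/(326 + t)
B(W) = 225 (B(W) = (-3*5)**2 = (-15)**2 = 225)
p(A, f) = 75/2 + f/2 - A/2 (p(A, f) = 2 - ((-71 + A) - f)/2 = 2 - (-71 + A - f)/2 = 2 + (71/2 + f/2 - A/2) = 75/2 + f/2 - A/2)
(m(243) + p(-589, 436))*(B(536) + 474114) = (-108/(326 + 243) + (75/2 + (1/2)*436 - 1/2*(-589)))*(225 + 474114) = (-108/569 + (75/2 + 218 + 589/2))*474339 = (-108*1/569 + 550)*474339 = (-108/569 + 550)*474339 = (312842/569)*474339 = 148393161438/569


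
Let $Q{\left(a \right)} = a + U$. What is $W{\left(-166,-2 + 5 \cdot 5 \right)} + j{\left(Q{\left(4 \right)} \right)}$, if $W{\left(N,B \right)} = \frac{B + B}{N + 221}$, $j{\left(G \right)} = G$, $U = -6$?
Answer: $- \frac{64}{55} \approx -1.1636$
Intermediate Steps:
$Q{\left(a \right)} = -6 + a$ ($Q{\left(a \right)} = a - 6 = -6 + a$)
$W{\left(N,B \right)} = \frac{2 B}{221 + N}$
$W{\left(-166,-2 + 5 \cdot 5 \right)} + j{\left(Q{\left(4 \right)} \right)} = \frac{2 \left(-2 + 5 \cdot 5\right)}{221 - 166} + \left(-6 + 4\right) = \frac{2 \left(-2 + 25\right)}{55} - 2 = 2 \cdot 23 \cdot \frac{1}{55} - 2 = \frac{46}{55} - 2 = - \frac{64}{55}$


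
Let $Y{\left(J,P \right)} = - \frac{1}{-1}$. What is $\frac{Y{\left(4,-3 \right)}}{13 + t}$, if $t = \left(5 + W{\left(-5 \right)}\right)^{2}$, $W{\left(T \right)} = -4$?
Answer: $\frac{1}{14} \approx 0.071429$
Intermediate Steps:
$Y{\left(J,P \right)} = 1$ ($Y{\left(J,P \right)} = \left(-1\right) \left(-1\right) = 1$)
$t = 1$ ($t = \left(5 - 4\right)^{2} = 1^{2} = 1$)
$\frac{Y{\left(4,-3 \right)}}{13 + t} = 1 \frac{1}{13 + 1} = 1 \cdot \frac{1}{14} = \frac{1}{14}$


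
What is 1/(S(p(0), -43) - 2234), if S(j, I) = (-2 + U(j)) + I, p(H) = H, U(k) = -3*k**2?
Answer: -1/2279 ≈ -0.00043879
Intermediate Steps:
S(j, I) = -2 + I - 3*j**2 (S(j, I) = (-2 - 3*j**2) + I = -2 + I - 3*j**2)
1/(S(p(0), -43) - 2234) = 1/((-2 - 43 - 3*0**2) - 2234) = 1/((-2 - 43 - 3*0) - 2234) = 1/((-2 - 43 + 0) - 2234) = 1/(-45 - 2234) = 1/(-2279) = -1/2279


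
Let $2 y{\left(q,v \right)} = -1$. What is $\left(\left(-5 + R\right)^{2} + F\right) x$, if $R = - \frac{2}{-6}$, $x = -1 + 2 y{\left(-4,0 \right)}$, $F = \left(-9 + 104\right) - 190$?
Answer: $\frac{1318}{9} \approx 146.44$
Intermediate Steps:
$y{\left(q,v \right)} = - \frac{1}{2}$ ($y{\left(q,v \right)} = \frac{1}{2} \left(-1\right) = - \frac{1}{2}$)
$F = -95$ ($F = 95 - 190 = -95$)
$x = -2$ ($x = -1 + 2 \left(- \frac{1}{2}\right) = -1 - 1 = -2$)
$R = \frac{1}{3}$ ($R = \left(-2\right) \left(- \frac{1}{6}\right) = \frac{1}{3} \approx 0.33333$)
$\left(\left(-5 + R\right)^{2} + F\right) x = \left(\left(-5 + \frac{1}{3}\right)^{2} - 95\right) \left(-2\right) = \left(\left(- \frac{14}{3}\right)^{2} - 95\right) \left(-2\right) = \left(\frac{196}{9} - 95\right) \left(-2\right) = \left(- \frac{659}{9}\right) \left(-2\right) = \frac{1318}{9}$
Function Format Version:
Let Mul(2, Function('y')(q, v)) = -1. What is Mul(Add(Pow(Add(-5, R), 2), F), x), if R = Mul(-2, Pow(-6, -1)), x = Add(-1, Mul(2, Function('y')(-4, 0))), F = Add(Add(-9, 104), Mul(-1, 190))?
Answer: Rational(1318, 9) ≈ 146.44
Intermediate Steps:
Function('y')(q, v) = Rational(-1, 2) (Function('y')(q, v) = Mul(Rational(1, 2), -1) = Rational(-1, 2))
F = -95 (F = Add(95, -190) = -95)
x = -2 (x = Add(-1, Mul(2, Rational(-1, 2))) = Add(-1, -1) = -2)
R = Rational(1, 3) (R = Mul(-2, Rational(-1, 6)) = Rational(1, 3) ≈ 0.33333)
Mul(Add(Pow(Add(-5, R), 2), F), x) = Mul(Add(Pow(Add(-5, Rational(1, 3)), 2), -95), -2) = Mul(Add(Pow(Rational(-14, 3), 2), -95), -2) = Mul(Add(Rational(196, 9), -95), -2) = Mul(Rational(-659, 9), -2) = Rational(1318, 9)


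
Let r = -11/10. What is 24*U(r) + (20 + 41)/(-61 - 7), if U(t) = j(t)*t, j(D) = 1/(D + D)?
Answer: 755/68 ≈ 11.103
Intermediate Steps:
j(D) = 1/(2*D)
r = -11/10 (r = -11*⅒ = -11/10 ≈ -1.1000)
U(t) = ½ (U(t) = (1/(2*t))*t = ½)
24*U(r) + (20 + 41)/(-61 - 7) = 24*(½) + (20 + 41)/(-61 - 7) = 12 + 61/(-68) = 12 + 61*(-1/68) = 12 - 61/68 = 755/68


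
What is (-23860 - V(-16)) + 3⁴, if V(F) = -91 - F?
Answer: -23704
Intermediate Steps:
(-23860 - V(-16)) + 3⁴ = (-23860 - (-91 - 1*(-16))) + 3⁴ = (-23860 - (-91 + 16)) + 81 = (-23860 - 1*(-75)) + 81 = (-23860 + 75) + 81 = -23785 + 81 = -23704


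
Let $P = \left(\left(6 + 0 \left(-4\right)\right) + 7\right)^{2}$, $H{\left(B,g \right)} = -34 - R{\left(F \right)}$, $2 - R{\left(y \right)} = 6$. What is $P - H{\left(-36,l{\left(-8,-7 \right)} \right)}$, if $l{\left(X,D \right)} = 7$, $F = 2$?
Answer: $199$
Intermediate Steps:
$R{\left(y \right)} = -4$ ($R{\left(y \right)} = 2 - 6 = -4$)
$H{\left(B,g \right)} = -30$ ($H{\left(B,g \right)} = -34 - -4 = -34 + 4 = -30$)
$P = 169$ ($P = \left(\left(6 + 0\right) + 7\right)^{2} = \left(6 + 7\right)^{2} = 13^{2} = 169$)
$P - H{\left(-36,l{\left(-8,-7 \right)} \right)} = 169 - -30 = 169 + 30 = 199$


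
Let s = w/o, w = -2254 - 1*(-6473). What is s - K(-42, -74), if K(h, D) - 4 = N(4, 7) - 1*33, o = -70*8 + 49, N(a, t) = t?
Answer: 7023/511 ≈ 13.744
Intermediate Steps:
w = 4219 (w = -2254 + 6473 = 4219)
o = -511 (o = -560 + 49 = -511)
s = -4219/511 (s = 4219/(-511) = 4219*(-1/511) = -4219/511 ≈ -8.2564)
K(h, D) = -22 (K(h, D) = 4 + (7 - 1*33) = 4 + (7 - 33) = 4 - 26 = -22)
s - K(-42, -74) = -4219/511 - 1*(-22) = -4219/511 + 22 = 7023/511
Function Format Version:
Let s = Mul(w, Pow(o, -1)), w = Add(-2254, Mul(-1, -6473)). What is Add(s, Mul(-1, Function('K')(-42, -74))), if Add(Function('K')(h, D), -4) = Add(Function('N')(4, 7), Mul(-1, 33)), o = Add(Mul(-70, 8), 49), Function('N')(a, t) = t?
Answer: Rational(7023, 511) ≈ 13.744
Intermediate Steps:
w = 4219 (w = Add(-2254, 6473) = 4219)
o = -511 (o = Add(-560, 49) = -511)
s = Rational(-4219, 511) (s = Mul(4219, Pow(-511, -1)) = Mul(4219, Rational(-1, 511)) = Rational(-4219, 511) ≈ -8.2564)
Function('K')(h, D) = -22 (Function('K')(h, D) = Add(4, Add(7, Mul(-1, 33))) = Add(4, Add(7, -33)) = Add(4, -26) = -22)
Add(s, Mul(-1, Function('K')(-42, -74))) = Add(Rational(-4219, 511), Mul(-1, -22)) = Add(Rational(-4219, 511), 22) = Rational(7023, 511)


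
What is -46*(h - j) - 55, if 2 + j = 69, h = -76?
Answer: 6523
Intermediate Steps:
j = 67 (j = -2 + 69 = 67)
-46*(h - j) - 55 = -46*(-76 - 1*67) - 55 = -46*(-76 - 67) - 55 = -46*(-143) - 55 = 6578 - 55 = 6523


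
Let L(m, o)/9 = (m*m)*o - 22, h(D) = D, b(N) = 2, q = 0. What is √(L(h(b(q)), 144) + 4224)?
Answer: √9210 ≈ 95.969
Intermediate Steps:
L(m, o) = -198 + 9*o*m² (L(m, o) = 9*((m*m)*o - 22) = 9*(m²*o - 22) = 9*(o*m² - 22) = 9*(-22 + o*m²) = -198 + 9*o*m²)
√(L(h(b(q)), 144) + 4224) = √((-198 + 9*144*2²) + 4224) = √((-198 + 9*144*4) + 4224) = √((-198 + 5184) + 4224) = √(4986 + 4224) = √9210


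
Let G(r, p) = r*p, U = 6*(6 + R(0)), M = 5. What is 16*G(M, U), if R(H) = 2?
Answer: 3840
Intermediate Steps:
U = 48 (U = 6*(6 + 2) = 6*8 = 48)
G(r, p) = p*r
16*G(M, U) = 16*(48*5) = 16*240 = 3840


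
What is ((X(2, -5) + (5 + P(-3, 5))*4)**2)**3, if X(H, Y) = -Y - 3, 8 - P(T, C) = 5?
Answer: 1544804416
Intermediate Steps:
P(T, C) = 3 (P(T, C) = 8 - 1*5 = 8 - 5 = 3)
X(H, Y) = -3 - Y
((X(2, -5) + (5 + P(-3, 5))*4)**2)**3 = (((-3 - 1*(-5)) + (5 + 3)*4)**2)**3 = (((-3 + 5) + 8*4)**2)**3 = ((2 + 32)**2)**3 = (34**2)**3 = 1156**3 = 1544804416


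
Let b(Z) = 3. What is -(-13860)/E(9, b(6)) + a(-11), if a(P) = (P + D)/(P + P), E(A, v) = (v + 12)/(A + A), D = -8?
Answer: 365923/22 ≈ 16633.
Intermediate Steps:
E(A, v) = (12 + v)/(2*A) (E(A, v) = (12 + v)/((2*A)) = (12 + v)*(1/(2*A)) = (12 + v)/(2*A))
a(P) = (-8 + P)/(2*P) (a(P) = (P - 8)/(P + P) = (-8 + P)/((2*P)) = (-8 + P)*(1/(2*P)) = (-8 + P)/(2*P))
-(-13860)/E(9, b(6)) + a(-11) = -(-13860)/((½)*(12 + 3)/9) + (½)*(-8 - 11)/(-11) = -(-13860)/((½)*(⅑)*15) + (½)*(-1/11)*(-19) = -(-13860)/⅚ + 19/22 = -(-13860)*6/5 + 19/22 = -99*(-168) + 19/22 = 16632 + 19/22 = 365923/22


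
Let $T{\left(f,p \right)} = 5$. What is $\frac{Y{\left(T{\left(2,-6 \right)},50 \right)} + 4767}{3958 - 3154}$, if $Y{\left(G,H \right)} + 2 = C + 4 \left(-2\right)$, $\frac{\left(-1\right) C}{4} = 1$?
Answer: $\frac{4753}{804} \approx 5.9117$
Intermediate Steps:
$C = -4$ ($C = \left(-4\right) 1 = -4$)
$Y{\left(G,H \right)} = -14$ ($Y{\left(G,H \right)} = -2 + \left(-4 + 4 \left(-2\right)\right) = -2 - 12 = -14$)
$\frac{Y{\left(T{\left(2,-6 \right)},50 \right)} + 4767}{3958 - 3154} = \frac{-14 + 4767}{3958 - 3154} = \frac{4753}{804}$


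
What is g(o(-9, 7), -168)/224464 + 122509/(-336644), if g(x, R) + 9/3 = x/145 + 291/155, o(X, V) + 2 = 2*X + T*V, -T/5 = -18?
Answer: -7725169328669/21228890148620 ≈ -0.36390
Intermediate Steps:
T = 90 (T = -5*(-18) = 90)
o(X, V) = -2 + 2*X + 90*V (o(X, V) = -2 + (2*X + 90*V) = -2 + 2*X + 90*V)
g(x, R) = -174/155 + x/145 (g(x, R) = -3 + (x/145 + 291/155) = -3 + (291/155 + x/145) = -174/155 + x/145)
g(o(-9, 7), -168)/224464 + 122509/(-336644) = (-174/155 + (-2 + 2*(-9) + 90*7)/145)/224464 + 122509/(-336644) = (-174/155 + (-2 - 18 + 630)/145)*(1/224464) + 122509*(-1/336644) = (-174/155 + (1/145)*610)*(1/224464) - 122509/336644 = (-174/155 + 122/29)*(1/224464) - 122509/336644 = (13864/4495)*(1/224464) - 122509/336644 = 1733/126120710 - 122509/336644 = -7725169328669/21228890148620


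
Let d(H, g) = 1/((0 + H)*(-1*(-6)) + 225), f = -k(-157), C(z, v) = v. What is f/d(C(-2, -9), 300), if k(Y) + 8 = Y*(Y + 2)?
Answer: -4159917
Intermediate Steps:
k(Y) = -8 + Y*(2 + Y) (k(Y) = -8 + Y*(Y + 2) = -8 + Y*(2 + Y))
f = -24327 (f = -(-8 + (-157)² + 2*(-157)) = -(-8 + 24649 - 314) = -1*24327 = -24327)
d(H, g) = 1/(225 + 6*H) (d(H, g) = 1/(H*6 + 225) = 1/(6*H + 225) = 1/(225 + 6*H))
f/d(C(-2, -9), 300) = -24327/(1/(3*(75 + 2*(-9)))) = -24327/(1/(3*(75 - 18))) = -24327/((⅓)/57) = -24327/((⅓)*(1/57)) = -24327/1/171 = -24327*171 = -4159917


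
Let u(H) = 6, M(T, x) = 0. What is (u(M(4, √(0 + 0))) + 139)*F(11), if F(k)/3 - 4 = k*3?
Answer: 16095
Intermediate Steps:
F(k) = 12 + 9*k (F(k) = 12 + 3*(k*3) = 12 + 3*(3*k) = 12 + 9*k)
(u(M(4, √(0 + 0))) + 139)*F(11) = (6 + 139)*(12 + 9*11) = 145*(12 + 99) = 145*111 = 16095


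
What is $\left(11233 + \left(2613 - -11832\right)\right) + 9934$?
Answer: $35612$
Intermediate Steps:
$\left(11233 + \left(2613 - -11832\right)\right) + 9934 = \left(11233 + \left(2613 + 11832\right)\right) + 9934 = \left(11233 + 14445\right) + 9934 = 25678 + 9934 = 35612$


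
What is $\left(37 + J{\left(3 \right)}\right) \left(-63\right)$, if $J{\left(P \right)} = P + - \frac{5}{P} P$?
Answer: $-2205$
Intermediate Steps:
$J{\left(P \right)} = -5 + P$ ($J{\left(P \right)} = P - 5 = -5 + P$)
$\left(37 + J{\left(3 \right)}\right) \left(-63\right) = \left(37 + \left(-5 + 3\right)\right) \left(-63\right) = \left(37 - 2\right) \left(-63\right) = 35 \left(-63\right) = -2205$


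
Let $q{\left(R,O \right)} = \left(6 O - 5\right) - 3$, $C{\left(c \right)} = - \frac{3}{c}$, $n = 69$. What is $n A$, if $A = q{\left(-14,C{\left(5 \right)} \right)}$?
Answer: $- \frac{4002}{5} \approx -800.4$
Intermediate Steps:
$q{\left(R,O \right)} = -8 + 6 O$ ($q{\left(R,O \right)} = \left(-5 + 6 O\right) - 3 = -8 + 6 O$)
$A = - \frac{58}{5}$ ($A = -8 + 6 \left(- \frac{3}{5}\right) = -8 - \frac{18}{5} = - \frac{58}{5} \approx -11.6$)
$n A = 69 \left(- \frac{58}{5}\right) = - \frac{4002}{5}$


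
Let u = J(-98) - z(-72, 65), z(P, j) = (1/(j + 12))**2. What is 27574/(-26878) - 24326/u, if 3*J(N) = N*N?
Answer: -6599935618649/765245056607 ≈ -8.6246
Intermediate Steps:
z(P, j) = (12 + j)**(-2) (z(P, j) = (1/(12 + j))**2 = (12 + j)**(-2))
J(N) = N**2/3 (J(N) = (N*N)/3 = N**2/3)
u = 56942113/17787 (u = (1/3)*(-98)**2 - 1/(12 + 65)**2 = (1/3)*9604 - 1/77**2 = 9604/3 - 1*1/5929 = 9604/3 - 1/5929 = 56942113/17787 ≈ 3201.3)
27574/(-26878) - 24326/u = 27574/(-26878) - 24326/56942113/17787 = 27574*(-1/26878) - 24326*17787/56942113 = -13787/13439 - 432686562/56942113 = -6599935618649/765245056607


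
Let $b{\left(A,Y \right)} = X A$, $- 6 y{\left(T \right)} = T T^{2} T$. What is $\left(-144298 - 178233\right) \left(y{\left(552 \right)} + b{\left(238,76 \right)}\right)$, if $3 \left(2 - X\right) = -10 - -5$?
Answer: $\frac{14972618323871890}{3} \approx 4.9909 \cdot 10^{15}$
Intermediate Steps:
$X = \frac{11}{3}$ ($X = 2 - \frac{-10 - -5}{3} = 2 - \frac{-10 + 5}{3} = 2 - - \frac{5}{3} = 2 + \frac{5}{3} = \frac{11}{3} \approx 3.6667$)
$y{\left(T \right)} = - \frac{T^{4}}{6}$ ($y{\left(T \right)} = - \frac{T T^{2} T}{6} = - \frac{T^{3} T}{6} = - \frac{T^{4}}{6}$)
$b{\left(A,Y \right)} = \frac{11 A}{3}$
$\left(-144298 - 178233\right) \left(y{\left(552 \right)} + b{\left(238,76 \right)}\right) = \left(-144298 - 178233\right) \left(- \frac{552^{4}}{6} + \frac{11}{3} \cdot 238\right) = - 322531 \left(\left(- \frac{1}{6}\right) 92844527616 + \frac{2618}{3}\right) = - 322531 \left(-15474087936 + \frac{2618}{3}\right) = \left(-322531\right) \left(- \frac{46422261190}{3}\right) = \frac{14972618323871890}{3}$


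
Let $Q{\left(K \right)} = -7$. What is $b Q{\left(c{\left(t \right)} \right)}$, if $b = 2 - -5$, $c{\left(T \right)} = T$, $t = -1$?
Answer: $-49$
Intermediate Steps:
$b = 7$ ($b = 2 + 5 = 7$)
$b Q{\left(c{\left(t \right)} \right)} = 7 \left(-7\right) = -49$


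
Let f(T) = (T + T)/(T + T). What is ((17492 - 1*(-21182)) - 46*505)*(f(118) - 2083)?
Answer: -32154408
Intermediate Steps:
f(T) = 1 (f(T) = (2*T)/((2*T)) = (2*T)*(1/(2*T)) = 1)
((17492 - 1*(-21182)) - 46*505)*(f(118) - 2083) = ((17492 - 1*(-21182)) - 46*505)*(1 - 2083) = ((17492 + 21182) - 23230)*(-2082) = (38674 - 23230)*(-2082) = 15444*(-2082) = -32154408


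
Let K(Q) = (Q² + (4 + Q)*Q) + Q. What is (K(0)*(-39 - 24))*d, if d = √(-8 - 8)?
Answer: 0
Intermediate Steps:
d = 4*I (d = √(-16) = 4*I ≈ 4.0*I)
K(Q) = Q + Q² + Q*(4 + Q) (K(Q) = (Q² + Q*(4 + Q)) + Q = Q + Q² + Q*(4 + Q))
(K(0)*(-39 - 24))*d = ((0*(5 + 2*0))*(-39 - 24))*(4*I) = ((0*(5 + 0))*(-63))*(4*I) = ((0*5)*(-63))*(4*I) = (0*(-63))*(4*I) = 0*(4*I) = 0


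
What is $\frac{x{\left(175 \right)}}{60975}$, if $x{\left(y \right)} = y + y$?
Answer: $\frac{14}{2439} \approx 0.0057401$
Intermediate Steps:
$x{\left(y \right)} = 2 y$
$\frac{x{\left(175 \right)}}{60975} = \frac{2 \cdot 175}{60975} = 350 \cdot \frac{1}{60975} = \frac{14}{2439}$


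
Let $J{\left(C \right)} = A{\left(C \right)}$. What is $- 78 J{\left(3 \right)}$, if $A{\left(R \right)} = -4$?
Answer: $312$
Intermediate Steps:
$J{\left(C \right)} = -4$
$- 78 J{\left(3 \right)} = \left(-78\right) \left(-4\right) = 312$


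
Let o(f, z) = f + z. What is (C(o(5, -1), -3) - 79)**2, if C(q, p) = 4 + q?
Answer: 5041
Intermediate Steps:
(C(o(5, -1), -3) - 79)**2 = ((4 + (5 - 1)) - 79)**2 = ((4 + 4) - 79)**2 = (8 - 79)**2 = (-71)**2 = 5041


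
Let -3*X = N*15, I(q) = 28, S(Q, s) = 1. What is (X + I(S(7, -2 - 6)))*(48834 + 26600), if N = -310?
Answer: 119034852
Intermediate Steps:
X = 1550 (X = -(-310)*15/3 = -⅓*(-4650) = 1550)
(X + I(S(7, -2 - 6)))*(48834 + 26600) = (1550 + 28)*(48834 + 26600) = 1578*75434 = 119034852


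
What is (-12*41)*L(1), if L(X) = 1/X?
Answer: -492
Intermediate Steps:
(-12*41)*L(1) = -12*41/1 = -492*1 = -492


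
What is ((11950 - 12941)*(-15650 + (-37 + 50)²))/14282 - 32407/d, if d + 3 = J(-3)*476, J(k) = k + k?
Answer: 44324674163/40832238 ≈ 1085.5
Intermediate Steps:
J(k) = 2*k
d = -2859 (d = -3 + (2*(-3))*476 = -3 - 6*476 = -3 - 2856 = -2859)
((11950 - 12941)*(-15650 + (-37 + 50)²))/14282 - 32407/d = ((11950 - 12941)*(-15650 + (-37 + 50)²))/14282 - 32407/(-2859) = -991*(-15650 + 13²)*(1/14282) - 32407*(-1/2859) = -991*(-15650 + 169)*(1/14282) + 32407/2859 = -991*(-15481)*(1/14282) + 32407/2859 = 15341671*(1/14282) + 32407/2859 = 15341671/14282 + 32407/2859 = 44324674163/40832238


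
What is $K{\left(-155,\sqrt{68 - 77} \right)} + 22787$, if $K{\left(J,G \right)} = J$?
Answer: $22632$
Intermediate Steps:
$K{\left(-155,\sqrt{68 - 77} \right)} + 22787 = -155 + 22787 = 22632$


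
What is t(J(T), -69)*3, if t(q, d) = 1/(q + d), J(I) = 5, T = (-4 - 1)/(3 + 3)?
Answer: -3/64 ≈ -0.046875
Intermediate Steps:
T = -⅚ (T = -5/6 = -5*⅙ = -⅚ ≈ -0.83333)
t(q, d) = 1/(d + q)
t(J(T), -69)*3 = 3/(-69 + 5) = 3/(-64) = -1/64*3 = -3/64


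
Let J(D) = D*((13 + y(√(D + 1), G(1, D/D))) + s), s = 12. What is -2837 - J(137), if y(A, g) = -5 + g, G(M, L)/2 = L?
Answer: -5851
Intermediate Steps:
G(M, L) = 2*L
J(D) = 22*D (J(D) = D*((13 + (-5 + 2*(D/D))) + 12) = D*((13 + (-5 + 2*1)) + 12) = D*((13 + (-5 + 2)) + 12) = D*((13 - 3) + 12) = D*(10 + 12) = D*22 = 22*D)
-2837 - J(137) = -2837 - 22*137 = -2837 - 1*3014 = -2837 - 3014 = -5851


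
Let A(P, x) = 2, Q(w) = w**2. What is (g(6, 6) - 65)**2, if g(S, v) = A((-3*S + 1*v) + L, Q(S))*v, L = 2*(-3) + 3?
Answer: 2809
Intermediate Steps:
L = -3 (L = -6 + 3 = -3)
g(S, v) = 2*v
(g(6, 6) - 65)**2 = (2*6 - 65)**2 = (12 - 65)**2 = (-53)**2 = 2809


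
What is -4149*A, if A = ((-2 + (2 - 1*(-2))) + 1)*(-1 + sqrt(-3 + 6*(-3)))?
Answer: 12447 - 12447*I*sqrt(21) ≈ 12447.0 - 57039.0*I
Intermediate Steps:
A = -3 + 3*I*sqrt(21) (A = ((-2 + (2 + 2)) + 1)*(-1 + sqrt(-3 - 18)) = ((-2 + 4) + 1)*(-1 + sqrt(-21)) = (2 + 1)*(-1 + I*sqrt(21)) = 3*(-1 + I*sqrt(21)) = -3 + 3*I*sqrt(21) ≈ -3.0 + 13.748*I)
-4149*A = -4149*(-3 + 3*I*sqrt(21)) = 12447 - 12447*I*sqrt(21)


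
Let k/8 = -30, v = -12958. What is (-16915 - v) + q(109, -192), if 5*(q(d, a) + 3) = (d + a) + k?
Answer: -20123/5 ≈ -4024.6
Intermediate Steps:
k = -240 (k = 8*(-30) = -240)
q(d, a) = -51 + a/5 + d/5 (q(d, a) = -3 + ((d + a) - 240)/5 = -3 + ((a + d) - 240)/5 = -3 + (-240 + a + d)/5 = -3 + (-48 + a/5 + d/5) = -51 + a/5 + d/5)
(-16915 - v) + q(109, -192) = (-16915 - 1*(-12958)) + (-51 + (⅕)*(-192) + (⅕)*109) = (-16915 + 12958) + (-51 - 192/5 + 109/5) = -3957 - 338/5 = -20123/5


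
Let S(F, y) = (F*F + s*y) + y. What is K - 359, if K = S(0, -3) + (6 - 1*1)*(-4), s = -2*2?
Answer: -370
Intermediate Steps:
s = -4
S(F, y) = F**2 - 3*y (S(F, y) = (F*F - 4*y) + y = (F**2 - 4*y) + y = F**2 - 3*y)
K = -11 (K = (0**2 - 3*(-3)) + (6 - 1*1)*(-4) = (0 + 9) + (6 - 1)*(-4) = 9 + 5*(-4) = 9 - 20 = -11)
K - 359 = -11 - 359 = -370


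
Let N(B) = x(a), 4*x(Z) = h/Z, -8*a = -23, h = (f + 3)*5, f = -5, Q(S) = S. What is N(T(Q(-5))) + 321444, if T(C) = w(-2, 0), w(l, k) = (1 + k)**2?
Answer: 7393192/23 ≈ 3.2144e+5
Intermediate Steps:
h = -10 (h = (-5 + 3)*5 = -2*5 = -10)
T(C) = 1 (T(C) = (1 + 0)**2 = 1**2 = 1)
a = 23/8 (a = -1/8*(-23) = 23/8 ≈ 2.8750)
x(Z) = -5/(2*Z) (x(Z) = (-10/Z)/4 = -5/(2*Z))
N(B) = -20/23 (N(B) = -5/(2*23/8) = -5/2*8/23 = -20/23)
N(T(Q(-5))) + 321444 = -20/23 + 321444 = 7393192/23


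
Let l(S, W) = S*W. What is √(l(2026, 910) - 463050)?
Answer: 11*√11410 ≈ 1175.0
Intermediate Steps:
√(l(2026, 910) - 463050) = √(2026*910 - 463050) = √(1843660 - 463050) = √1380610 = 11*√11410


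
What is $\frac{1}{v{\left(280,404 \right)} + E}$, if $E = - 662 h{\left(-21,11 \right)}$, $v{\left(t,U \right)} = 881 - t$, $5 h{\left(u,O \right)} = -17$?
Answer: $\frac{5}{14259} \approx 0.00035066$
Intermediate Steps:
$h{\left(u,O \right)} = - \frac{17}{5}$ ($h{\left(u,O \right)} = \frac{1}{5} \left(-17\right) = - \frac{17}{5}$)
$E = \frac{11254}{5}$ ($E = \left(-662\right) \left(- \frac{17}{5}\right) = \frac{11254}{5} \approx 2250.8$)
$\frac{1}{v{\left(280,404 \right)} + E} = \frac{1}{\left(881 - 280\right) + \frac{11254}{5}} = \frac{1}{601 + \frac{11254}{5}} = \frac{1}{\frac{14259}{5}} = \frac{5}{14259}$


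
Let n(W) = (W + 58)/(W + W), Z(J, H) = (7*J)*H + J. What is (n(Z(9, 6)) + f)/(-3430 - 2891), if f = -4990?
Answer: 3861815/4892454 ≈ 0.78934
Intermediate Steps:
Z(J, H) = J + 7*H*J (Z(J, H) = 7*H*J + J = J + 7*H*J)
n(W) = (58 + W)/(2*W) (n(W) = (58 + W)/((2*W)) = (58 + W)*(1/(2*W)) = (58 + W)/(2*W))
(n(Z(9, 6)) + f)/(-3430 - 2891) = ((58 + 9*(1 + 7*6))/(2*((9*(1 + 7*6)))) - 4990)/(-3430 - 2891) = ((58 + 9*(1 + 42))/(2*((9*(1 + 42)))) - 4990)/(-6321) = ((58 + 9*43)/(2*((9*43))) - 4990)*(-1/6321) = ((1/2)*(58 + 387)/387 - 4990)*(-1/6321) = ((1/2)*(1/387)*445 - 4990)*(-1/6321) = (445/774 - 4990)*(-1/6321) = -3861815/774*(-1/6321) = 3861815/4892454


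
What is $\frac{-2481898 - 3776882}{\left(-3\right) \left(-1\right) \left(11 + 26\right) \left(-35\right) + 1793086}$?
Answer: $- \frac{6258780}{1789201} \approx -3.4981$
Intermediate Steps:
$\frac{-2481898 - 3776882}{\left(-3\right) \left(-1\right) \left(11 + 26\right) \left(-35\right) + 1793086} = - \frac{6258780}{3 \cdot 37 \left(-35\right) + 1793086} = - \frac{6258780}{3 \left(-1295\right) + 1793086} = - \frac{6258780}{-3885 + 1793086} = - \frac{6258780}{1789201}$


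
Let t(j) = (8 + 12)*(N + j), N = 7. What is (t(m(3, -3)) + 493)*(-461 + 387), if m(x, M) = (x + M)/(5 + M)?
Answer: -46842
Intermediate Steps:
m(x, M) = (M + x)/(5 + M)
t(j) = 140 + 20*j (t(j) = (8 + 12)*(7 + j) = 20*(7 + j) = 140 + 20*j)
(t(m(3, -3)) + 493)*(-461 + 387) = ((140 + 20*((-3 + 3)/(5 - 3))) + 493)*(-461 + 387) = ((140 + 20*(0/2)) + 493)*(-74) = ((140 + 20*((½)*0)) + 493)*(-74) = ((140 + 20*0) + 493)*(-74) = ((140 + 0) + 493)*(-74) = (140 + 493)*(-74) = 633*(-74) = -46842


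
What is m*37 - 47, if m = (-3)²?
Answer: 286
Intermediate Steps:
m = 9
m*37 - 47 = 9*37 - 47 = 333 - 47 = 286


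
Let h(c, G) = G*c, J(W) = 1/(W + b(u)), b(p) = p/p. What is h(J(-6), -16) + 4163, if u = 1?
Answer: 20831/5 ≈ 4166.2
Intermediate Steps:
b(p) = 1
J(W) = 1/(1 + W) (J(W) = 1/(W + 1) = 1/(1 + W))
h(J(-6), -16) + 4163 = -16/(1 - 6) + 4163 = -16/(-5) + 4163 = -16*(-⅕) + 4163 = 16/5 + 4163 = 20831/5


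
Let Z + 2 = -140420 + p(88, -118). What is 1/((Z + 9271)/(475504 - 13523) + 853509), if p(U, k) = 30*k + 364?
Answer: 461981/394304807002 ≈ 1.1716e-6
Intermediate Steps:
p(U, k) = 364 + 30*k
Z = -143598 (Z = -2 + (-140420 + (364 + 30*(-118))) = -2 + (-140420 + (364 - 3540)) = -2 + (-140420 - 3176) = -2 - 143596 = -143598)
1/((Z + 9271)/(475504 - 13523) + 853509) = 1/((-143598 + 9271)/(475504 - 13523) + 853509) = 1/(-134327/461981 + 853509) = 1/(394304807002/461981) = 461981/394304807002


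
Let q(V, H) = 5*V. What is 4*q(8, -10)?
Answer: 160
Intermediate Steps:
4*q(8, -10) = 4*(5*8) = 4*40 = 160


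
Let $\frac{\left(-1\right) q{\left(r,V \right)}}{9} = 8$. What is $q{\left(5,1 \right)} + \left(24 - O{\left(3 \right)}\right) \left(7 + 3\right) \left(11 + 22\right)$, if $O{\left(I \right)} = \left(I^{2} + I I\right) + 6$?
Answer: $-72$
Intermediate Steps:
$q{\left(r,V \right)} = -72$ ($q{\left(r,V \right)} = \left(-9\right) 8 = -72$)
$O{\left(I \right)} = 6 + 2 I^{2}$ ($O{\left(I \right)} = \left(I^{2} + I^{2}\right) + 6 = 2 I^{2} + 6 = 6 + 2 I^{2}$)
$q{\left(5,1 \right)} + \left(24 - O{\left(3 \right)}\right) \left(7 + 3\right) \left(11 + 22\right) = -72 + \left(24 - \left(6 + 2 \cdot 3^{2}\right)\right) \left(7 + 3\right) \left(11 + 22\right) = -72 + \left(24 - \left(6 + 2 \cdot 9\right)\right) 10 \cdot 33 = -72 + \left(24 - \left(6 + 18\right)\right) 330 = -72 + \left(24 - 24\right) 330 = -72 + 0 \cdot 330 = -72 + 0 = -72$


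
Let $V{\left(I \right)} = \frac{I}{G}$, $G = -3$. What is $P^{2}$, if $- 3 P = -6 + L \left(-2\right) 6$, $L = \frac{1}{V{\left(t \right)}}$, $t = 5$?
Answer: $\frac{4}{25} \approx 0.16$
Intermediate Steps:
$V{\left(I \right)} = - \frac{I}{3}$ ($V{\left(I \right)} = \frac{I}{-3} = I \left(- \frac{1}{3}\right) = - \frac{I}{3}$)
$L = - \frac{3}{5}$ ($L = \frac{1}{\left(- \frac{1}{3}\right) 5} = \frac{1}{- \frac{5}{3}} = - \frac{3}{5} \approx -0.6$)
$P = - \frac{2}{5}$ ($P = - \frac{-6 + \left(- \frac{3}{5}\right) \left(-2\right) 6}{3} = - \frac{-6 + \frac{6}{5} \cdot 6}{3} = - \frac{-6 + \frac{36}{5}}{3} = \left(- \frac{1}{3}\right) \frac{6}{5} = - \frac{2}{5} \approx -0.4$)
$P^{2} = \left(- \frac{2}{5}\right)^{2} = \frac{4}{25}$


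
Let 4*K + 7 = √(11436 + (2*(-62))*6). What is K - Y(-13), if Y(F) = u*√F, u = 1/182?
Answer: -7/4 + 9*√33/2 - I*√13/182 ≈ 24.101 - 0.019811*I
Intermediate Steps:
u = 1/182 ≈ 0.0054945
Y(F) = √F/182
K = -7/4 + 9*√33/2 (K = -7/4 + √(11436 + (2*(-62))*6)/4 = -7/4 + √(11436 - 124*6)/4 = -7/4 + √(11436 - 744)/4 = -7/4 + √10692/4 = -7/4 + (18*√33)/4 = -7/4 + 9*√33/2 ≈ 24.101)
K - Y(-13) = (-7/4 + 9*√33/2) - √(-13)/182 = (-7/4 + 9*√33/2) - I*√13/182 = -7/4 + 9*√33/2 - I*√13/182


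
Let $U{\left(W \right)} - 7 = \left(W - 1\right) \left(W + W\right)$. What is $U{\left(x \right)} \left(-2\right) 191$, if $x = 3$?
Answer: $-7258$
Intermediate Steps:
$U{\left(W \right)} = 7 + 2 W \left(-1 + W\right)$ ($U{\left(W \right)} = 7 + \left(W - 1\right) \left(W + W\right) = 7 + \left(-1 + W\right) 2 W = 7 + 2 W \left(-1 + W\right)$)
$U{\left(x \right)} \left(-2\right) 191 = \left(7 - 6 + 2 \cdot 3^{2}\right) \left(-2\right) 191 = \left(7 - 6 + 2 \cdot 9\right) \left(-2\right) 191 = \left(7 - 6 + 18\right) \left(-2\right) 191 = 19 \left(-2\right) 191 = \left(-38\right) 191 = -7258$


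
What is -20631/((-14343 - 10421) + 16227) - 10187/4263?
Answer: 983534/36393231 ≈ 0.027025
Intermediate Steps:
-20631/((-14343 - 10421) + 16227) - 10187/4263 = -20631/(-24764 + 16227) - 10187*1/4263 = -20631/(-8537) - 10187/4263 = -20631*(-1/8537) - 10187/4263 = 20631/8537 - 10187/4263 = 983534/36393231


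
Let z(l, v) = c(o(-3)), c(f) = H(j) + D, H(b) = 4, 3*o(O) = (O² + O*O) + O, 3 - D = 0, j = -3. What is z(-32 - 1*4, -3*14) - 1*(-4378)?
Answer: 4385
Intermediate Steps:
D = 3 (D = 3 - 1*0 = 3 + 0 = 3)
o(O) = O/3 + 2*O²/3 (o(O) = ((O² + O*O) + O)/3 = ((O² + O²) + O)/3 = (2*O² + O)/3 = (O + 2*O²)/3 = O/3 + 2*O²/3)
c(f) = 7 (c(f) = 4 + 3 = 7)
z(l, v) = 7
z(-32 - 1*4, -3*14) - 1*(-4378) = 7 - 1*(-4378) = 7 + 4378 = 4385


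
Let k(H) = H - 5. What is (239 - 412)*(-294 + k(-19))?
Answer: 55014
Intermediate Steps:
k(H) = -5 + H
(239 - 412)*(-294 + k(-19)) = (239 - 412)*(-294 + (-5 - 19)) = -173*(-294 - 24) = -173*(-318) = 55014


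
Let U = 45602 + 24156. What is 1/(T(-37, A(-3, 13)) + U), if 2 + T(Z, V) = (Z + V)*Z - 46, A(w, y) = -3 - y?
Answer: 1/71671 ≈ 1.3953e-5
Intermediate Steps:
T(Z, V) = -48 + Z*(V + Z) (T(Z, V) = -2 + ((Z + V)*Z - 46) = -2 + ((V + Z)*Z - 46) = -2 + (Z*(V + Z) - 46) = -2 + (-46 + Z*(V + Z)) = -48 + Z*(V + Z))
U = 69758
1/(T(-37, A(-3, 13)) + U) = 1/((-48 + (-37)² + (-3 - 1*13)*(-37)) + 69758) = 1/((-48 + 1369 + (-3 - 13)*(-37)) + 69758) = 1/((-48 + 1369 - 16*(-37)) + 69758) = 1/((-48 + 1369 + 592) + 69758) = 1/(1913 + 69758) = 1/71671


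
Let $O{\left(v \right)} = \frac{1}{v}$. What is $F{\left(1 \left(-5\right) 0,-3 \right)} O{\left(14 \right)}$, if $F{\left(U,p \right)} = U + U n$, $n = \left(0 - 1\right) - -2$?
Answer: $0$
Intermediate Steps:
$n = 1$ ($n = \left(0 - 1\right) + 2 = -1 + 2 = 1$)
$F{\left(U,p \right)} = 2 U$ ($F{\left(U,p \right)} = U + U 1 = U + U = 2 U$)
$F{\left(1 \left(-5\right) 0,-3 \right)} O{\left(14 \right)} = \frac{2 \cdot 1 \left(-5\right) 0}{14} = 2 \left(\left(-5\right) 0\right) \frac{1}{14} = 2 \cdot 0 \cdot \frac{1}{14} = 0 \cdot \frac{1}{14} = 0$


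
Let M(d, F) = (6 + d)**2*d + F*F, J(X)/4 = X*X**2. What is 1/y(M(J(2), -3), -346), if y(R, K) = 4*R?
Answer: 1/184868 ≈ 5.4093e-6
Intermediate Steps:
J(X) = 4*X**3 (J(X) = 4*(X*X**2) = 4*X**3)
M(d, F) = F**2 + d*(6 + d)**2 (M(d, F) = d*(6 + d)**2 + F**2 = F**2 + d*(6 + d)**2)
1/y(M(J(2), -3), -346) = 1/(4*((-3)**2 + (4*2**3)*(6 + 4*2**3)**2)) = 1/(4*(9 + (4*8)*(6 + 4*8)**2)) = 1/(4*(9 + 32*(6 + 32)**2)) = 1/(4*(9 + 32*38**2)) = 1/(4*(9 + 32*1444)) = 1/(4*(9 + 46208)) = 1/(4*46217) = 1/184868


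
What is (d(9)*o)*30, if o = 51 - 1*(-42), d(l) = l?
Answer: 25110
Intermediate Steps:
o = 93 (o = 51 + 42 = 93)
(d(9)*o)*30 = (9*93)*30 = 837*30 = 25110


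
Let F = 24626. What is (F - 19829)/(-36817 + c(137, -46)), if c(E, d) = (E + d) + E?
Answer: -4797/36589 ≈ -0.13110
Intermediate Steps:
c(E, d) = d + 2*E
(F - 19829)/(-36817 + c(137, -46)) = (24626 - 19829)/(-36817 + (-46 + 2*137)) = 4797/(-36817 + (-46 + 274)) = 4797/(-36817 + 228) = 4797/(-36589) = 4797*(-1/36589) = -4797/36589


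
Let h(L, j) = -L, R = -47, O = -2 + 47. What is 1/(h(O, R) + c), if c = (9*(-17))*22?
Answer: -1/3411 ≈ -0.00029317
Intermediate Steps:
O = 45
c = -3366 (c = -153*22 = -3366)
1/(h(O, R) + c) = 1/(-1*45 - 3366) = 1/(-45 - 3366) = 1/(-3411) = -1/3411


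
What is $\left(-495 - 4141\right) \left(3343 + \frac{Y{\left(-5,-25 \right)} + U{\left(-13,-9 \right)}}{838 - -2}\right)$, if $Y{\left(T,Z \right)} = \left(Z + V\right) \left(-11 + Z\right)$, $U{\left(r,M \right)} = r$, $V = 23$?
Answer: $- \frac{3254679461}{210} \approx -1.5498 \cdot 10^{7}$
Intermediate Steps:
$Y{\left(T,Z \right)} = \left(-11 + Z\right) \left(23 + Z\right)$ ($Y{\left(T,Z \right)} = \left(Z + 23\right) \left(-11 + Z\right) = \left(23 + Z\right) \left(-11 + Z\right) = \left(-11 + Z\right) \left(23 + Z\right)$)
$\left(-495 - 4141\right) \left(3343 + \frac{Y{\left(-5,-25 \right)} + U{\left(-13,-9 \right)}}{838 - -2}\right) = \left(-495 - 4141\right) \left(3343 + \frac{\left(-253 + \left(-25\right)^{2} + 12 \left(-25\right)\right) - 13}{838 - -2}\right) = - 4636 \left(3343 + \frac{\left(-253 + 625 - 300\right) - 13}{838 + \left(18 - 16\right)}\right) = - 4636 \left(3343 + \frac{72 - 13}{838 + 2}\right) = - 4636 \left(3343 + \frac{59}{840}\right) = \left(-4636\right) \frac{2808179}{840} = - \frac{3254679461}{210}$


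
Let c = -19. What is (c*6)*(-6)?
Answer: 684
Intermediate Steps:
(c*6)*(-6) = -19*6*(-6) = -114*(-6) = 684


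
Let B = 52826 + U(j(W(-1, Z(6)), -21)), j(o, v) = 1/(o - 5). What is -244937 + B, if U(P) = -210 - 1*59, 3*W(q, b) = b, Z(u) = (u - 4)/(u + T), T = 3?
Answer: -192380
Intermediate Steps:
Z(u) = (-4 + u)/(3 + u) (Z(u) = (u - 4)/(u + 3) = (-4 + u)/(3 + u))
W(q, b) = b/3
j(o, v) = 1/(-5 + o)
U(P) = -269 (U(P) = -210 - 59 = -269)
B = 52557 (B = 52826 - 269 = 52557)
-244937 + B = -244937 + 52557 = -192380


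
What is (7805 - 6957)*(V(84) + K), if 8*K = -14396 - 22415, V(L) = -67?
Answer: -3958782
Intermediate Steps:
K = -36811/8 (K = (-14396 - 22415)/8 = (1/8)*(-36811) = -36811/8 ≈ -4601.4)
(7805 - 6957)*(V(84) + K) = (7805 - 6957)*(-67 - 36811/8) = 848*(-37347/8) = -3958782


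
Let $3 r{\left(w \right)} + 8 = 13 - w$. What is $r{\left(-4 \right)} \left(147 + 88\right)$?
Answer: $705$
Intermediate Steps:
$r{\left(w \right)} = \frac{5}{3} - \frac{w}{3}$ ($r{\left(w \right)} = - \frac{8}{3} + \frac{13 - w}{3} = - \frac{8}{3} - \left(- \frac{13}{3} + \frac{w}{3}\right) = \frac{5}{3} - \frac{w}{3}$)
$r{\left(-4 \right)} \left(147 + 88\right) = \left(\frac{5}{3} - - \frac{4}{3}\right) \left(147 + 88\right) = \left(\frac{5}{3} + \frac{4}{3}\right) 235 = 3 \cdot 235 = 705$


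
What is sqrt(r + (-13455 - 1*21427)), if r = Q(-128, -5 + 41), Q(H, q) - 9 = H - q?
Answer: 3*I*sqrt(3893) ≈ 187.18*I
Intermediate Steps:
Q(H, q) = 9 + H - q (Q(H, q) = 9 + (H - q) = 9 + H - q)
r = -155 (r = 9 - 128 - (-5 + 41) = 9 - 128 - 1*36 = 9 - 128 - 36 = -155)
sqrt(r + (-13455 - 1*21427)) = sqrt(-155 + (-13455 - 1*21427)) = sqrt(-155 + (-13455 - 21427)) = sqrt(-155 - 34882) = sqrt(-35037) = 3*I*sqrt(3893)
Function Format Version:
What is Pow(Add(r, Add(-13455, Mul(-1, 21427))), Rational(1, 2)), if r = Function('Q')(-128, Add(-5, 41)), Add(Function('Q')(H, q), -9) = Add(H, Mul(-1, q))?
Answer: Mul(3, I, Pow(3893, Rational(1, 2))) ≈ Mul(187.18, I)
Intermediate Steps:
Function('Q')(H, q) = Add(9, H, Mul(-1, q)) (Function('Q')(H, q) = Add(9, Add(H, Mul(-1, q))) = Add(9, H, Mul(-1, q)))
r = -155 (r = Add(9, -128, Mul(-1, Add(-5, 41))) = Add(9, -128, Mul(-1, 36)) = Add(9, -128, -36) = -155)
Pow(Add(r, Add(-13455, Mul(-1, 21427))), Rational(1, 2)) = Pow(Add(-155, Add(-13455, Mul(-1, 21427))), Rational(1, 2)) = Pow(Add(-155, Add(-13455, -21427)), Rational(1, 2)) = Pow(Add(-155, -34882), Rational(1, 2)) = Pow(-35037, Rational(1, 2)) = Mul(3, I, Pow(3893, Rational(1, 2)))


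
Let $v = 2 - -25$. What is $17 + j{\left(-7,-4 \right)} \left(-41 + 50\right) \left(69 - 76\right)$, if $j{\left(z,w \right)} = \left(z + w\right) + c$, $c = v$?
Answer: $-991$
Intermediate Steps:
$v = 27$ ($v = 2 + 25 = 27$)
$c = 27$
$j{\left(z,w \right)} = 27 + w + z$ ($j{\left(z,w \right)} = \left(z + w\right) + 27 = \left(w + z\right) + 27 = 27 + w + z$)
$17 + j{\left(-7,-4 \right)} \left(-41 + 50\right) \left(69 - 76\right) = 17 + \left(27 - 4 - 7\right) \left(-41 + 50\right) \left(69 - 76\right) = 17 + 16 \cdot 9 \left(-7\right) = 17 + 16 \left(-63\right) = 17 - 1008 = -991$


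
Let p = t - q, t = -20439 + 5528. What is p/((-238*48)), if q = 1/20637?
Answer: 76929577/58939272 ≈ 1.3052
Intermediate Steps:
q = 1/20637 ≈ 4.8457e-5
t = -14911
p = -307718308/20637 (p = -14911 - 1*1/20637 = -14911 - 1/20637 = -307718308/20637 ≈ -14911.)
p/((-238*48)) = -307718308/(20637*((-238*48))) = -307718308/20637/(-11424) = -307718308/20637*(-1/11424) = 76929577/58939272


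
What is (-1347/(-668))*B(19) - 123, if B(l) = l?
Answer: -56571/668 ≈ -84.687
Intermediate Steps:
(-1347/(-668))*B(19) - 123 = -1347/(-668)*19 - 123 = -1347*(-1/668)*19 - 123 = (1347/668)*19 - 123 = 25593/668 - 123 = -56571/668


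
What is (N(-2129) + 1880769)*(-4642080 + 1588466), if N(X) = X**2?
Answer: -19584078563740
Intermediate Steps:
(N(-2129) + 1880769)*(-4642080 + 1588466) = ((-2129)**2 + 1880769)*(-4642080 + 1588466) = (4532641 + 1880769)*(-3053614) = 6413410*(-3053614) = -19584078563740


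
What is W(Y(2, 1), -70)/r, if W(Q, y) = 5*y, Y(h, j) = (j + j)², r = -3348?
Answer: 175/1674 ≈ 0.10454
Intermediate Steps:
Y(h, j) = 4*j² (Y(h, j) = (2*j)² = 4*j²)
W(Y(2, 1), -70)/r = (5*(-70))/(-3348) = -350*(-1/3348) = 175/1674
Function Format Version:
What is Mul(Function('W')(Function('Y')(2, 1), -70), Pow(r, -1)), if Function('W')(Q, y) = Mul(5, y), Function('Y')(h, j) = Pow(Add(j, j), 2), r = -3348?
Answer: Rational(175, 1674) ≈ 0.10454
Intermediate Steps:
Function('Y')(h, j) = Mul(4, Pow(j, 2)) (Function('Y')(h, j) = Pow(Mul(2, j), 2) = Mul(4, Pow(j, 2)))
Mul(Function('W')(Function('Y')(2, 1), -70), Pow(r, -1)) = Mul(Mul(5, -70), Pow(-3348, -1)) = Mul(-350, Rational(-1, 3348)) = Rational(175, 1674)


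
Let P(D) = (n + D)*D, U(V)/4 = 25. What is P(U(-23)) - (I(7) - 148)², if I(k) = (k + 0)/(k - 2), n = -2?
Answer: -292289/25 ≈ -11692.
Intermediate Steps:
U(V) = 100 (U(V) = 4*25 = 100)
P(D) = D*(-2 + D) (P(D) = (-2 + D)*D = D*(-2 + D))
I(k) = k/(-2 + k)
P(U(-23)) - (I(7) - 148)² = 100*(-2 + 100) - (7/(-2 + 7) - 148)² = 100*98 - (7/5 - 148)² = 9800 - (7*(⅕) - 148)² = 9800 - (7/5 - 148)² = 9800 - (-733/5)² = 9800 - 1*537289/25 = 9800 - 537289/25 = -292289/25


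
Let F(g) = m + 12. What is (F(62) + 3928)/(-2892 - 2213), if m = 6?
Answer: -3946/5105 ≈ -0.77297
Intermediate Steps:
F(g) = 18 (F(g) = 6 + 12 = 18)
(F(62) + 3928)/(-2892 - 2213) = (18 + 3928)/(-2892 - 2213) = 3946/(-5105) = 3946*(-1/5105) = -3946/5105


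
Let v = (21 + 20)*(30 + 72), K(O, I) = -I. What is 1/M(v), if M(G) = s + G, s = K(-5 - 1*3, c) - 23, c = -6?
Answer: 1/4165 ≈ 0.00024010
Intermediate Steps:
s = -17 (s = -1*(-6) - 23 = 6 - 23 = -17)
v = 4182 (v = 41*102 = 4182)
M(G) = -17 + G
1/M(v) = 1/(-17 + 4182) = 1/4165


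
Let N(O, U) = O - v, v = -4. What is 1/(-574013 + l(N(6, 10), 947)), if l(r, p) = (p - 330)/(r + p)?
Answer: -957/549329824 ≈ -1.7421e-6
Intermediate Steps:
N(O, U) = 4 + O (N(O, U) = O - 1*(-4) = O + 4 = 4 + O)
l(r, p) = (-330 + p)/(p + r)
1/(-574013 + l(N(6, 10), 947)) = 1/(-574013 + (-330 + 947)/(947 + (4 + 6))) = 1/(-574013 + 617/(947 + 10)) = 1/(-574013 + 617/957) = 1/(-549329824/957) = -957/549329824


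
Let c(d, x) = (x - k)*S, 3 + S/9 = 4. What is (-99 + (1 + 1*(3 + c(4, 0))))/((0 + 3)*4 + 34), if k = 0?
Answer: -95/46 ≈ -2.0652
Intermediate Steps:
S = 9 (S = -27 + 9*4 = -27 + 36 = 9)
c(d, x) = 9*x (c(d, x) = (x - 1*0)*9 = (x + 0)*9 = x*9 = 9*x)
(-99 + (1 + 1*(3 + c(4, 0))))/((0 + 3)*4 + 34) = (-99 + (1 + 1*(3 + 9*0)))/((0 + 3)*4 + 34) = (-99 + (1 + 1*(3 + 0)))/(3*4 + 34) = (-99 + (1 + 1*3))/(12 + 34) = (-99 + (1 + 3))/46 = (-99 + 4)/46 = (1/46)*(-95) = -95/46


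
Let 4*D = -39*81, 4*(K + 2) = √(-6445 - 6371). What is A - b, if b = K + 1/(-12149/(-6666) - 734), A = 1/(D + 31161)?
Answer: 237338361188/118586246415 - 3*I*√89 ≈ 2.0014 - 28.302*I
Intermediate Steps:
K = -2 + 3*I*√89 (K = -2 + √(-6445 - 6371)/4 = -2 + √(-12816)/4 = -2 + (12*I*√89)/4 = -2 + 3*I*√89 ≈ -2.0 + 28.302*I)
D = -3159/4 (D = (-39*81)/4 = (¼)*(-3159) = -3159/4 ≈ -789.75)
A = 4/121485 (A = 1/(-3159/4 + 31161) = 1/(121485/4) = 4/121485 ≈ 3.2926e-5)
b = -9768056/4880695 + 3*I*√89 (b = (-2 + 3*I*√89) + 1/(-12149/(-6666) - 734) = (-2 + 3*I*√89) + 1/(-12149*(-1/6666) - 734) = (-2 + 3*I*√89) + 1/(12149/6666 - 734) = (-2 + 3*I*√89) + 1/(-4880695/6666) = (-2 + 3*I*√89) - 6666/4880695 = -9768056/4880695 + 3*I*√89 ≈ -2.0014 + 28.302*I)
A - b = 4/121485 - (-9768056/4880695 + 3*I*√89) = 4/121485 + (9768056/4880695 - 3*I*√89) = 237338361188/118586246415 - 3*I*√89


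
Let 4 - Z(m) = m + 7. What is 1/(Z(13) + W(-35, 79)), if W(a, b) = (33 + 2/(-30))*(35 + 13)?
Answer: 5/7824 ≈ 0.00063906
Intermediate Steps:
W(a, b) = 7904/5 (W(a, b) = (33 + 2*(-1/30))*48 = (33 - 1/15)*48 = (494/15)*48 = 7904/5)
Z(m) = -3 - m (Z(m) = 4 - (m + 7) = 4 - (7 + m) = 4 + (-7 - m) = -3 - m)
1/(Z(13) + W(-35, 79)) = 1/((-3 - 1*13) + 7904/5) = 1/((-3 - 13) + 7904/5) = 1/(-16 + 7904/5) = 1/(7824/5) = 5/7824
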